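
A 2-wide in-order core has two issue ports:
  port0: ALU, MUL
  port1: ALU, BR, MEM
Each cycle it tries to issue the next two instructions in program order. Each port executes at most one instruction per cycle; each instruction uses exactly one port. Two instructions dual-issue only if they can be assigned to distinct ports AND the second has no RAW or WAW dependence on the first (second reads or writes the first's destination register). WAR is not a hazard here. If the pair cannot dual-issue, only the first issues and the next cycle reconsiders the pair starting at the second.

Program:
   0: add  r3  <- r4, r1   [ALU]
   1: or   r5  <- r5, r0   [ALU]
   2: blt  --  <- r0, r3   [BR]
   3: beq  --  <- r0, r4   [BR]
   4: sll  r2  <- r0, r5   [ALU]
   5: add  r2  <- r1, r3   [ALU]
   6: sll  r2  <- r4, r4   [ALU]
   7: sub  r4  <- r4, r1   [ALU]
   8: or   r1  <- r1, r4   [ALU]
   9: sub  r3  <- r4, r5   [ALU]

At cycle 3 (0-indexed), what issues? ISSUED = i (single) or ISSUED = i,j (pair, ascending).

ISSUED = 5

[0] i0+i1  add.ALU+or.ALU  -- dual
[1] i2  blt.BR  -- no-port BR/BR
[2] i3+i4  beq.BR+sll.ALU  -- dual
[3] i5  add.ALU  -- WAW r2
[4] i6+i7  sll.ALU+sub.ALU  -- dual
[5] i8+i9  or.ALU+sub.ALU  -- dual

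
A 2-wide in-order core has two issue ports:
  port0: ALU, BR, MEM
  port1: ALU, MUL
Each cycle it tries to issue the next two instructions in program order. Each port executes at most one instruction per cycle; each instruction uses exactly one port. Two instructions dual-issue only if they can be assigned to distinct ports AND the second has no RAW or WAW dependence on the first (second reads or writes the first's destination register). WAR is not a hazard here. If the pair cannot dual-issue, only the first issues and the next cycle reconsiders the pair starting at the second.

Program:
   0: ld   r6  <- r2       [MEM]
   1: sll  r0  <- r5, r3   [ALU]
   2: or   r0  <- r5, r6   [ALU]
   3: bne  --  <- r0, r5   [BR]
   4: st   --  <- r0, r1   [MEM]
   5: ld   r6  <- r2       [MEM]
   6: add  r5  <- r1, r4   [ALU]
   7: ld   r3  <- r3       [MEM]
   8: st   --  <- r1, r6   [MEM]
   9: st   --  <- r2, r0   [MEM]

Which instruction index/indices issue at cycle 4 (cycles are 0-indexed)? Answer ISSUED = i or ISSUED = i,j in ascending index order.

  cy0 -> i0,i1 (ld+sll) 2-wide
  cy1 -> i2 (or) RAW r0
  cy2 -> i3 (bne) no-port BR/MEM
  cy3 -> i4 (st) no-port MEM/MEM
  cy4 -> i5,i6 (ld+add) 2-wide
  cy5 -> i7 (ld) no-port MEM/MEM
  cy6 -> i8 (st) no-port MEM/MEM
  cy7 -> i9 (st) tail

ISSUED = 5,6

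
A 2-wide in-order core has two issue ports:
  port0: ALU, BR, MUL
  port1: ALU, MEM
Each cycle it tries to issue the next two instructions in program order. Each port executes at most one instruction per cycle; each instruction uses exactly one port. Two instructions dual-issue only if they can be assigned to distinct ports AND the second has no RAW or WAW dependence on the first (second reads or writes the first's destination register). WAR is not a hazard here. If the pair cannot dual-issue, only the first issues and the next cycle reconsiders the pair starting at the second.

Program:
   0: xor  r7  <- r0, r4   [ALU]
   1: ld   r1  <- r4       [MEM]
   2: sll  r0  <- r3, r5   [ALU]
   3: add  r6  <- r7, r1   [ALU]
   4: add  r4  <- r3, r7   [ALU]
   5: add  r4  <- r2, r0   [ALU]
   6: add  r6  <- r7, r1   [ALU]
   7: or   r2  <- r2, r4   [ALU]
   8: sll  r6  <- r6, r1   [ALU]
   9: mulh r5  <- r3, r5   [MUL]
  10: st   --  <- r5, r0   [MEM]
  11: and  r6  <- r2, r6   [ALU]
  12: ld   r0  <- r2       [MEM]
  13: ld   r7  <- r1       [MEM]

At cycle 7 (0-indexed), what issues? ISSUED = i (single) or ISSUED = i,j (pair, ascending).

c0: i0,i1 xor.ALU/ld.MEM  2-wide
c1: i2,i3 sll.ALU/add.ALU  2-wide
c2: i4 add.ALU  WAW r4
c3: i5,i6 add.ALU/add.ALU  2-wide
c4: i7,i8 or.ALU/sll.ALU  2-wide
c5: i9 mulh.MUL  RAW r5
c6: i10,i11 st.MEM/and.ALU  2-wide
c7: i12 ld.MEM  no-port MEM/MEM
c8: i13 ld.MEM  tail

ISSUED = 12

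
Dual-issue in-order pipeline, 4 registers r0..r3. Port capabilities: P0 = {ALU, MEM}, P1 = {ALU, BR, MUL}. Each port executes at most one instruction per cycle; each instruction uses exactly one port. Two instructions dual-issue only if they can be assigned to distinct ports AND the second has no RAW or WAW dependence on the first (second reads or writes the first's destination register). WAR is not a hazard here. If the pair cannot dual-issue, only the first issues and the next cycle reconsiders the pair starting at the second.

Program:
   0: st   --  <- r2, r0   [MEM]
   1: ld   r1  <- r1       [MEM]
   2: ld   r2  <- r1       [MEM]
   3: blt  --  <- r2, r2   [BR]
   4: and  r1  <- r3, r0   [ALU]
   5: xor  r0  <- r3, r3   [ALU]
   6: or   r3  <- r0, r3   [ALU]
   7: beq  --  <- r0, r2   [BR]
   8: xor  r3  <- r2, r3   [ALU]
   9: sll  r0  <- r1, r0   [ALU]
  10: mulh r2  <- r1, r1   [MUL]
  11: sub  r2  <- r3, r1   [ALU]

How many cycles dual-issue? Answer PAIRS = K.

t=0 i0:st.MEM ; no-port MEM/MEM
t=1 i1:ld.MEM ; no-port MEM/MEM
t=2 i2:ld.MEM ; RAW r2
t=3 i3&i4:blt.BR+and.ALU ; dual
t=4 i5:xor.ALU ; RAW r0
t=5 i6&i7:or.ALU+beq.BR ; dual
t=6 i8&i9:xor.ALU+sll.ALU ; dual
t=7 i10:mulh.MUL ; WAW r2
t=8 i11:sub.ALU ; tail

PAIRS = 3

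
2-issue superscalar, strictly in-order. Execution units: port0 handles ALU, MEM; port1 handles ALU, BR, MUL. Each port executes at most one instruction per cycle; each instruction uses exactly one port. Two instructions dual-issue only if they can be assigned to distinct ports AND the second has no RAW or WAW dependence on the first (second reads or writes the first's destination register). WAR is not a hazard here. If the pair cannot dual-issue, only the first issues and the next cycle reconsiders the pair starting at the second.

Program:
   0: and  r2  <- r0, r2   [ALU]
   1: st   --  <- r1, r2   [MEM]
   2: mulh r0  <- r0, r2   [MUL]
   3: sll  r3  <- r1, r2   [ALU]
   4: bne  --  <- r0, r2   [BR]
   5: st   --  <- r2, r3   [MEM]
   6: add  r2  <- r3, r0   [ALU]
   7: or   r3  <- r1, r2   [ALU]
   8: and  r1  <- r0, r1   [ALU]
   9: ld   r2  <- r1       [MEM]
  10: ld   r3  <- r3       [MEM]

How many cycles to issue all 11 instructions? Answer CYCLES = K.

#0 head=0: and i0 RAW r2
#1 head=1: st mulh i1/i2 dual
#2 head=3: sll bne i3/i4 dual
#3 head=5: st add i5/i6 dual
#4 head=7: or and i7/i8 dual
#5 head=9: ld i9 no-port MEM/MEM
#6 head=10: ld i10 tail

CYCLES = 7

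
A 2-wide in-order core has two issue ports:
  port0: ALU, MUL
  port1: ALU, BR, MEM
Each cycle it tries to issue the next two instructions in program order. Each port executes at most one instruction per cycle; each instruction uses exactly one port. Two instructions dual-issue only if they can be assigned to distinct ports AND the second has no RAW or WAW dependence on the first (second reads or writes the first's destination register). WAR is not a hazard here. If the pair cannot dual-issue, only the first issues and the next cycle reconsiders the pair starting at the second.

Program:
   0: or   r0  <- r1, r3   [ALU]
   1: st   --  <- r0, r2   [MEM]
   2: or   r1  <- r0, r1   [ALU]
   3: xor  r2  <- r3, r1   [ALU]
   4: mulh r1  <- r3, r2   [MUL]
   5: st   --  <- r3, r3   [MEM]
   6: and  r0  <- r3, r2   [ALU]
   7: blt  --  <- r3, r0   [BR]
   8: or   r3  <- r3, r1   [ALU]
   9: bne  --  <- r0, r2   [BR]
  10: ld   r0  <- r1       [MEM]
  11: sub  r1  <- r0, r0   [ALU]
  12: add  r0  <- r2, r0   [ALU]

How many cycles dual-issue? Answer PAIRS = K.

PAIRS = 4

0. or @i0  | RAW r0
1. st/or @i1,i2  | pair
2. xor @i3  | RAW r2
3. mulh/st @i4,i5  | pair
4. and @i6  | RAW r0
5. blt/or @i7,i8  | pair
6. bne @i9  | no-port BR/MEM
7. ld @i10  | RAW r0
8. sub/add @i11,i12  | pair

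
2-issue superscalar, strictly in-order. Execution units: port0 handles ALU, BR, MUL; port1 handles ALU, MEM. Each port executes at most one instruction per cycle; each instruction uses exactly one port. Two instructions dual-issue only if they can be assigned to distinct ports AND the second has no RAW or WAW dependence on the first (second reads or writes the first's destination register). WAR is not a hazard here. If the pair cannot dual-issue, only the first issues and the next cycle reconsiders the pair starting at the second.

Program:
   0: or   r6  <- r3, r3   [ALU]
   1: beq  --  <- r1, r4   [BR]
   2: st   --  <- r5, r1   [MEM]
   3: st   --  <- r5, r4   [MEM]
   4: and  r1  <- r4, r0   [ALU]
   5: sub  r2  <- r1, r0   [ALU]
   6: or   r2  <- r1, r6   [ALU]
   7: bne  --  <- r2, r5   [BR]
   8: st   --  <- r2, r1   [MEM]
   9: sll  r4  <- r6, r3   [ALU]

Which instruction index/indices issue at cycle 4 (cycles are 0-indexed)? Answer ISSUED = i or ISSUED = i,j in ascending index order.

ISSUED = 6

  cy0 -> i0/i1 (or.ALU beq.BR) dual
  cy1 -> i2 (st.MEM) no-port MEM/MEM
  cy2 -> i3/i4 (st.MEM and.ALU) dual
  cy3 -> i5 (sub.ALU) WAW r2
  cy4 -> i6 (or.ALU) RAW r2
  cy5 -> i7/i8 (bne.BR st.MEM) dual
  cy6 -> i9 (sll.ALU) tail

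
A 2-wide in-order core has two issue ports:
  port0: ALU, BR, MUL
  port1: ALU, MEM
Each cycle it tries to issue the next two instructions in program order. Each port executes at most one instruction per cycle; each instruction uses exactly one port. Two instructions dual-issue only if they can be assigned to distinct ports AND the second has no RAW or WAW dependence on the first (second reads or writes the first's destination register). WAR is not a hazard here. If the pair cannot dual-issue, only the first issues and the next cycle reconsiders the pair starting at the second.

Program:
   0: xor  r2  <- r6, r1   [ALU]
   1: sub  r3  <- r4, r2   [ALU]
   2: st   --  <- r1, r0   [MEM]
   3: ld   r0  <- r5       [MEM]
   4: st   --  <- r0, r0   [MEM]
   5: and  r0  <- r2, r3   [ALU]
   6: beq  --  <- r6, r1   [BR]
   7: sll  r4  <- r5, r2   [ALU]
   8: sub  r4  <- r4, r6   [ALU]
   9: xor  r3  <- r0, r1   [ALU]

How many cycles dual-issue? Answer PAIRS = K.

PAIRS = 4

0. xor.ALU @i0  | RAW r2
1. sub.ALU st.MEM @i1/i2  | 2-wide
2. ld.MEM @i3  | no-port MEM/MEM
3. st.MEM and.ALU @i4/i5  | 2-wide
4. beq.BR sll.ALU @i6/i7  | 2-wide
5. sub.ALU xor.ALU @i8/i9  | 2-wide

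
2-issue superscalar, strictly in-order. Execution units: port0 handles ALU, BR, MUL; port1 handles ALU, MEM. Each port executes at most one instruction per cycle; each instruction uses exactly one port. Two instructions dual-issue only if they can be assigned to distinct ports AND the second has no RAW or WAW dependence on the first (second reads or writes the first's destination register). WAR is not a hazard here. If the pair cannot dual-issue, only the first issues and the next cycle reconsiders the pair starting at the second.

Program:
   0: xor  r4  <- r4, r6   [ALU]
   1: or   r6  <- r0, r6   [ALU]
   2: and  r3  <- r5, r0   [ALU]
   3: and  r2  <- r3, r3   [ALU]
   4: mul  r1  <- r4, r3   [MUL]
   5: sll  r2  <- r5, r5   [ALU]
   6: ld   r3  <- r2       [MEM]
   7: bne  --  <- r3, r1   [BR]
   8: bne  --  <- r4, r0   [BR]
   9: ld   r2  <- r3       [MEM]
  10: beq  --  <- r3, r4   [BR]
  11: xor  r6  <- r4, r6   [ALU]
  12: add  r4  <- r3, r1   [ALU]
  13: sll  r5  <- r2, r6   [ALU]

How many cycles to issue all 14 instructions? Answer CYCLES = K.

CYCLES = 9

[0] i0&i1  xor.ALU or.ALU  -- 2-wide
[1] i2  and.ALU  -- RAW r3
[2] i3&i4  and.ALU mul.MUL  -- 2-wide
[3] i5  sll.ALU  -- RAW r2
[4] i6  ld.MEM  -- RAW r3
[5] i7  bne.BR  -- no-port BR/BR
[6] i8&i9  bne.BR ld.MEM  -- 2-wide
[7] i10&i11  beq.BR xor.ALU  -- 2-wide
[8] i12&i13  add.ALU sll.ALU  -- 2-wide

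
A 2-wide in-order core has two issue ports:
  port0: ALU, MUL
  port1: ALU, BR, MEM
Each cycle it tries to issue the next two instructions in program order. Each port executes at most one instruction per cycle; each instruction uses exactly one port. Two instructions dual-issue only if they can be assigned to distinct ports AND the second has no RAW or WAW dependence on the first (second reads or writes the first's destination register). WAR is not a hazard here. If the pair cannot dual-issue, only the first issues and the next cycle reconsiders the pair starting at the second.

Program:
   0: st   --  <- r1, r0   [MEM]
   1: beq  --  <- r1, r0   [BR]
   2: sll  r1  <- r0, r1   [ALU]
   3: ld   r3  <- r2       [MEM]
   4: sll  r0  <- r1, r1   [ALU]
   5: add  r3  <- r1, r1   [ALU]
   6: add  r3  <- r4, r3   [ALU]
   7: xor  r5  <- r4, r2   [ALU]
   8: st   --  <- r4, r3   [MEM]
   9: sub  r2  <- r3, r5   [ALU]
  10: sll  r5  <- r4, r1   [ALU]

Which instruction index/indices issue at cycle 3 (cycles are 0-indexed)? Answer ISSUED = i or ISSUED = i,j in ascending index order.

ISSUED = 5

[0] i0  st  -- no-port MEM/BR
[1] i1+i2  beq+sll  -- 2-wide
[2] i3+i4  ld+sll  -- 2-wide
[3] i5  add  -- RAW+WAW r3
[4] i6+i7  add+xor  -- 2-wide
[5] i8+i9  st+sub  -- 2-wide
[6] i10  sll  -- tail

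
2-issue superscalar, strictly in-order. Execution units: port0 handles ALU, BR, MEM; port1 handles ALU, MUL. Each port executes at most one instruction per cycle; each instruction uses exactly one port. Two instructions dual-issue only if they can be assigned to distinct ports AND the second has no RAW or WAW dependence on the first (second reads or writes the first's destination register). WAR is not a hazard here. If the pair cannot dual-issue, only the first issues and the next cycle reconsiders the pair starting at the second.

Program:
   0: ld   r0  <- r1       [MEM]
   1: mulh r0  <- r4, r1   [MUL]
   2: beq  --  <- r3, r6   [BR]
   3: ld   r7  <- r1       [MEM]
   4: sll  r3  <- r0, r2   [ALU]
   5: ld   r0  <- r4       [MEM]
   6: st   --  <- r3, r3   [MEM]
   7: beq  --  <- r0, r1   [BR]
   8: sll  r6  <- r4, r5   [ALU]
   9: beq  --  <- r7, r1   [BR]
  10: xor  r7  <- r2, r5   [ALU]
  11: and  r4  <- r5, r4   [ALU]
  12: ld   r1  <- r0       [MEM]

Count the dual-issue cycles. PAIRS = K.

PAIRS = 5

[0] i0  ld.MEM  -- WAW r0
[1] i1/i2  mulh.MUL;beq.BR  -- dual
[2] i3/i4  ld.MEM;sll.ALU  -- dual
[3] i5  ld.MEM  -- no-port MEM/MEM
[4] i6  st.MEM  -- no-port MEM/BR
[5] i7/i8  beq.BR;sll.ALU  -- dual
[6] i9/i10  beq.BR;xor.ALU  -- dual
[7] i11/i12  and.ALU;ld.MEM  -- dual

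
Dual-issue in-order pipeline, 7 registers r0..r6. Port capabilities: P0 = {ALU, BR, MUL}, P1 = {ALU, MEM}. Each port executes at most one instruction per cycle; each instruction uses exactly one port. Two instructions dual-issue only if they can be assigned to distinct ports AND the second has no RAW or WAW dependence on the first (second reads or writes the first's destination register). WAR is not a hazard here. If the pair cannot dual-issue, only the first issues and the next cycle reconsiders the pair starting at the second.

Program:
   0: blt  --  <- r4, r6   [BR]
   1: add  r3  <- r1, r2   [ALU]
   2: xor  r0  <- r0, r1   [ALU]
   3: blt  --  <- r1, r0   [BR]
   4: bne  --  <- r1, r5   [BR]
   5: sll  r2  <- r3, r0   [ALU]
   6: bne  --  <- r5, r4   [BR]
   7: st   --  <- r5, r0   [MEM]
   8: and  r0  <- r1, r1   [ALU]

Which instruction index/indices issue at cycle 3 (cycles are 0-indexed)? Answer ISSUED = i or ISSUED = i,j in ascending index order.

#0 head=0: blt+add i0+i1 pair
#1 head=2: xor i2 RAW r0
#2 head=3: blt i3 no-port BR/BR
#3 head=4: bne+sll i4+i5 pair
#4 head=6: bne+st i6+i7 pair
#5 head=8: and i8 tail

ISSUED = 4,5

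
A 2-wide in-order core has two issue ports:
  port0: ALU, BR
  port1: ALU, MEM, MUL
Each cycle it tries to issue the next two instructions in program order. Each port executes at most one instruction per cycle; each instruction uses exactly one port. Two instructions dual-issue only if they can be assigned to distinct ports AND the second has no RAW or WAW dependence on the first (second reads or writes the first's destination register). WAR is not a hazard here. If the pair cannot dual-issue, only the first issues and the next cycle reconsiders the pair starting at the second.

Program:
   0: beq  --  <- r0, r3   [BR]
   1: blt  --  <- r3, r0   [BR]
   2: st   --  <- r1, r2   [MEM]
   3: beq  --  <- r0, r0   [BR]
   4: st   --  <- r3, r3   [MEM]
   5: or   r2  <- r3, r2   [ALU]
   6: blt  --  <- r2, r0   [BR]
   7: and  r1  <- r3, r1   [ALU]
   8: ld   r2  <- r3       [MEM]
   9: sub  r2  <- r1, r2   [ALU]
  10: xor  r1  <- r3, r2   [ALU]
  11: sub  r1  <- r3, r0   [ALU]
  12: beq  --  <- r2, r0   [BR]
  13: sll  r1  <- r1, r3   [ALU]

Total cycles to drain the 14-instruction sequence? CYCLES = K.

  cy0 -> i0 (beq.BR) no-port BR/BR
  cy1 -> i1/i2 (blt.BR st.MEM) dual
  cy2 -> i3/i4 (beq.BR st.MEM) dual
  cy3 -> i5 (or.ALU) RAW r2
  cy4 -> i6/i7 (blt.BR and.ALU) dual
  cy5 -> i8 (ld.MEM) RAW+WAW r2
  cy6 -> i9 (sub.ALU) RAW r2
  cy7 -> i10 (xor.ALU) WAW r1
  cy8 -> i11/i12 (sub.ALU beq.BR) dual
  cy9 -> i13 (sll.ALU) tail

CYCLES = 10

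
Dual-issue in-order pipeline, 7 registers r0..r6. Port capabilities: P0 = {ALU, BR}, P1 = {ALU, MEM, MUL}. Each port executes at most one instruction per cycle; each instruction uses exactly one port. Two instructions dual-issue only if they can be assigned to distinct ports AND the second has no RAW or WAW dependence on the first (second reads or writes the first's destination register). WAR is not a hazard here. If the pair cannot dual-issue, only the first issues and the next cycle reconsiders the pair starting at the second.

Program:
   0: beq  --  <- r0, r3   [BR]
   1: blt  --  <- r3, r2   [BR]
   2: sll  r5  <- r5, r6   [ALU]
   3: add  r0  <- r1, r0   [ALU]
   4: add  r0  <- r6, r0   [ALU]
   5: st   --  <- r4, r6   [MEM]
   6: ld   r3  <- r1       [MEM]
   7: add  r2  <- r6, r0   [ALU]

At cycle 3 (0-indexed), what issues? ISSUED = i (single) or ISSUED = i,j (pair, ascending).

ISSUED = 4,5

[0] i0  beq  -- no-port BR/BR
[1] i1/i2  blt/sll  -- 2-wide
[2] i3  add  -- RAW+WAW r0
[3] i4/i5  add/st  -- 2-wide
[4] i6/i7  ld/add  -- 2-wide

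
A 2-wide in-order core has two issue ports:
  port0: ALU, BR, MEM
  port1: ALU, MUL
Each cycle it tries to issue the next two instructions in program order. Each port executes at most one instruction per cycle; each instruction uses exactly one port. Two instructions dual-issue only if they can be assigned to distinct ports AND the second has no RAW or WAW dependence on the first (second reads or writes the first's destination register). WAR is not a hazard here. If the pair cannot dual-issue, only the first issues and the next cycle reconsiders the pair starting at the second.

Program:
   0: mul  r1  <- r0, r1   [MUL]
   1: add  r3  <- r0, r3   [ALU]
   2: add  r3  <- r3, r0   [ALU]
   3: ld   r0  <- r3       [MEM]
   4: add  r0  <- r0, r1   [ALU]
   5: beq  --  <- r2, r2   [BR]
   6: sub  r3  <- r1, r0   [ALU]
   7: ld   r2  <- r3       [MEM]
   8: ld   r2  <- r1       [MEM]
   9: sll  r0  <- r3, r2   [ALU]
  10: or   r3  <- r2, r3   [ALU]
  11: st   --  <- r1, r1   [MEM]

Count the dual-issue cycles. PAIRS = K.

PAIRS = 3

[0] i0+i1  mul;add  -- dual
[1] i2  add  -- RAW r3
[2] i3  ld  -- RAW+WAW r0
[3] i4+i5  add;beq  -- dual
[4] i6  sub  -- RAW r3
[5] i7  ld  -- no-port MEM/MEM
[6] i8  ld  -- RAW r2
[7] i9+i10  sll;or  -- dual
[8] i11  st  -- tail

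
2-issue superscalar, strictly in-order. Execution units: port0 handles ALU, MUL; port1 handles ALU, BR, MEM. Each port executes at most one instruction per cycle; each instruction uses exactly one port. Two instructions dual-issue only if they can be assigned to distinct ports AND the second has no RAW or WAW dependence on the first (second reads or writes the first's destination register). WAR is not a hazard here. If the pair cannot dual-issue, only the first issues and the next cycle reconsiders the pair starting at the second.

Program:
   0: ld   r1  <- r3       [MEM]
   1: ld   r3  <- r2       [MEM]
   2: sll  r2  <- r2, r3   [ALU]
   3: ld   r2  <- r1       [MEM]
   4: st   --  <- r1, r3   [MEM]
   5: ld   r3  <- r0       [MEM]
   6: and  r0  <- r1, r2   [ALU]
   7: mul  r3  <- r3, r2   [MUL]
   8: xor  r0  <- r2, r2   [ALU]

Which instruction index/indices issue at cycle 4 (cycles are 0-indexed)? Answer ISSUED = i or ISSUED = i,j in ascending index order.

c0: i0 ld  no-port MEM/MEM
c1: i1 ld  RAW r3
c2: i2 sll  WAW r2
c3: i3 ld  no-port MEM/MEM
c4: i4 st  no-port MEM/MEM
c5: i5&i6 ld and  pair
c6: i7&i8 mul xor  pair

ISSUED = 4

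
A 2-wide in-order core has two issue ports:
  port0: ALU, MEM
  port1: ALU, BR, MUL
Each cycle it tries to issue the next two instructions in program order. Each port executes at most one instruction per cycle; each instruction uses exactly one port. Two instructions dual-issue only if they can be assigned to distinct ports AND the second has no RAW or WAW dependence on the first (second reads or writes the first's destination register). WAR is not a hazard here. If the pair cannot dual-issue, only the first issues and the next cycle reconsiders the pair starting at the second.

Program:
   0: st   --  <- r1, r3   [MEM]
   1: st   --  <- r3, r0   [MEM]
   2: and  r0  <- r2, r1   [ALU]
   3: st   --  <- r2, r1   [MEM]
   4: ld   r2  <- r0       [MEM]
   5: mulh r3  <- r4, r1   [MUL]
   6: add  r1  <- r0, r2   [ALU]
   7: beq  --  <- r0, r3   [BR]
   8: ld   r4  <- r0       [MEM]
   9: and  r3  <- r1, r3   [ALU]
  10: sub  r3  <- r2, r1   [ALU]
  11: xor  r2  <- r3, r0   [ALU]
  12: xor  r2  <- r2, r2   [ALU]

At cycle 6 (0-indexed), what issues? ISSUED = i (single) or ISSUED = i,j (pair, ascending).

ISSUED = 10

  cy0 -> i0 (st) no-port MEM/MEM
  cy1 -> i1,i2 (st and) 2-wide
  cy2 -> i3 (st) no-port MEM/MEM
  cy3 -> i4,i5 (ld mulh) 2-wide
  cy4 -> i6,i7 (add beq) 2-wide
  cy5 -> i8,i9 (ld and) 2-wide
  cy6 -> i10 (sub) RAW r3
  cy7 -> i11 (xor) RAW+WAW r2
  cy8 -> i12 (xor) tail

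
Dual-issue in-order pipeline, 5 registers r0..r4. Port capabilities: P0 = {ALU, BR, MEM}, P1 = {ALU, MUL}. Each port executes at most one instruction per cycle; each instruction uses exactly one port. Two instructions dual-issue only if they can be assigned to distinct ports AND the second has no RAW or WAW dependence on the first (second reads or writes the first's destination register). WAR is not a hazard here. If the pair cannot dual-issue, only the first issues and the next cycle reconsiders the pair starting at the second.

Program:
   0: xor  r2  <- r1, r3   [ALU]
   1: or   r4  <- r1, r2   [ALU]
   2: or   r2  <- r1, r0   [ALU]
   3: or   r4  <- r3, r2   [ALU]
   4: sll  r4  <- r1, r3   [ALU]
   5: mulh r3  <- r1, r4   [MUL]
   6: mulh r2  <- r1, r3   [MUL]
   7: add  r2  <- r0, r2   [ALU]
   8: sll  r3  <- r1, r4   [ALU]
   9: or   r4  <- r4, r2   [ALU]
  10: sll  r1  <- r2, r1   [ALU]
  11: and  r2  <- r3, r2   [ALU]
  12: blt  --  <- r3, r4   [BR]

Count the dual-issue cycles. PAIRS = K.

0. xor.ALU @i0  | RAW r2
1. or.ALU;or.ALU @i1/i2  | 2-wide
2. or.ALU @i3  | WAW r4
3. sll.ALU @i4  | RAW r4
4. mulh.MUL @i5  | no-port MUL/MUL
5. mulh.MUL @i6  | RAW+WAW r2
6. add.ALU;sll.ALU @i7/i8  | 2-wide
7. or.ALU;sll.ALU @i9/i10  | 2-wide
8. and.ALU;blt.BR @i11/i12  | 2-wide

PAIRS = 4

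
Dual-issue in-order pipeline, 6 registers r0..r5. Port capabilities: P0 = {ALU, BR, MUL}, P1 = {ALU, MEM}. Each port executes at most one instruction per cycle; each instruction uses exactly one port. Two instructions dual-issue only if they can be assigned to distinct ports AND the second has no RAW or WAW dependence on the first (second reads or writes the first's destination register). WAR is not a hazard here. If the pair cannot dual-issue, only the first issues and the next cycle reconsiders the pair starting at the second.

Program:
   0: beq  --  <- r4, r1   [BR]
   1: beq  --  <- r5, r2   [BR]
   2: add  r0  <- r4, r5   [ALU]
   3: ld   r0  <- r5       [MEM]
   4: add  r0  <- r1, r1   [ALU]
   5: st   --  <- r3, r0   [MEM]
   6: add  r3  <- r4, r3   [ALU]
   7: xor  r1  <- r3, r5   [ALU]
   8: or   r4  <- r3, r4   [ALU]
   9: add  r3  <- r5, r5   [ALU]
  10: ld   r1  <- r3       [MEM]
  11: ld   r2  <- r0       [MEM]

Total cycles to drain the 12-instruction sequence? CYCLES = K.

CYCLES = 9

#0 head=0: beq i0 no-port BR/BR
#1 head=1: beq/add i1/i2 dual
#2 head=3: ld i3 WAW r0
#3 head=4: add i4 RAW r0
#4 head=5: st/add i5/i6 dual
#5 head=7: xor/or i7/i8 dual
#6 head=9: add i9 RAW r3
#7 head=10: ld i10 no-port MEM/MEM
#8 head=11: ld i11 tail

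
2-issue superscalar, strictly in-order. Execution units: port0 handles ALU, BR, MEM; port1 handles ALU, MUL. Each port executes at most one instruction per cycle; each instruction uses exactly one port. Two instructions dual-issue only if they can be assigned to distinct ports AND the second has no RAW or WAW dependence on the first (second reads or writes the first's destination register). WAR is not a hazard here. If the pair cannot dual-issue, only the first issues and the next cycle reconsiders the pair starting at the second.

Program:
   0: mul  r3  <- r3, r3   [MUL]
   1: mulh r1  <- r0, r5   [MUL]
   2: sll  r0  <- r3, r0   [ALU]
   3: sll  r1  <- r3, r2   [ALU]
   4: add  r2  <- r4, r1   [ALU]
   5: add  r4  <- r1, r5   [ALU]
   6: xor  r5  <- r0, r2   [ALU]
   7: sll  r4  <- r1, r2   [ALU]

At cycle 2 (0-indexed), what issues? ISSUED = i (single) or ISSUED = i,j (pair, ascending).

  cy0 -> i0 (mul.MUL) no-port MUL/MUL
  cy1 -> i1/i2 (mulh.MUL+sll.ALU) pair
  cy2 -> i3 (sll.ALU) RAW r1
  cy3 -> i4/i5 (add.ALU+add.ALU) pair
  cy4 -> i6/i7 (xor.ALU+sll.ALU) pair

ISSUED = 3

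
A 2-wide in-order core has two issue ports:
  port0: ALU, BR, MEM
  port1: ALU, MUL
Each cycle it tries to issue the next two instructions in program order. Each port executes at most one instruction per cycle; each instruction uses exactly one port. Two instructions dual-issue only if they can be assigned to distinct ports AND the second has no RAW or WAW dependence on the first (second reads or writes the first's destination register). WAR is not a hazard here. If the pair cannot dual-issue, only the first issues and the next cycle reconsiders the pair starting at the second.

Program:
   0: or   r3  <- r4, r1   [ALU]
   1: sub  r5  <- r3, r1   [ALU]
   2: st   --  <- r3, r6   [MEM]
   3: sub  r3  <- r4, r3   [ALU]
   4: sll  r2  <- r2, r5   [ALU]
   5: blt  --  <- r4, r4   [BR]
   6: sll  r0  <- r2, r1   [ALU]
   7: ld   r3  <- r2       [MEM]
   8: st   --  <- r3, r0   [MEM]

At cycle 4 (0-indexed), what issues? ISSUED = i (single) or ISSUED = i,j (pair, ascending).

[0] i0  or.ALU  -- RAW r3
[1] i1/i2  sub.ALU;st.MEM  -- dual
[2] i3/i4  sub.ALU;sll.ALU  -- dual
[3] i5/i6  blt.BR;sll.ALU  -- dual
[4] i7  ld.MEM  -- no-port MEM/MEM
[5] i8  st.MEM  -- tail

ISSUED = 7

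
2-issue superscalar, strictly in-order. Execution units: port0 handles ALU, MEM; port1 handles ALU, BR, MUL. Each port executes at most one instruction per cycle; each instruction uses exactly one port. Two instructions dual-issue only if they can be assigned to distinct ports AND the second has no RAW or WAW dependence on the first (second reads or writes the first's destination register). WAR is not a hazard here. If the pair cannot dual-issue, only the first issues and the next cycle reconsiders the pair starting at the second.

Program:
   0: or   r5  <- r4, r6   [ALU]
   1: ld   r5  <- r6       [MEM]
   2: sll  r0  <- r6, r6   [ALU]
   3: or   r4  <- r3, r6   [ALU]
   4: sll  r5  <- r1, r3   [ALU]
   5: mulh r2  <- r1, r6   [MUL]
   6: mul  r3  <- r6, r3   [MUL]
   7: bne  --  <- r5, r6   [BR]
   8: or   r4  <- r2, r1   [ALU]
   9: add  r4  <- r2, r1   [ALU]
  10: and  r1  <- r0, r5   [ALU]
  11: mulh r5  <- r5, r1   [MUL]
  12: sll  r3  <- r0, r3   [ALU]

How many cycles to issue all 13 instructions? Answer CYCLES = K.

CYCLES = 8

[0] i0  or  -- WAW r5
[1] i1&i2  ld;sll  -- dual
[2] i3&i4  or;sll  -- dual
[3] i5  mulh  -- no-port MUL/MUL
[4] i6  mul  -- no-port MUL/BR
[5] i7&i8  bne;or  -- dual
[6] i9&i10  add;and  -- dual
[7] i11&i12  mulh;sll  -- dual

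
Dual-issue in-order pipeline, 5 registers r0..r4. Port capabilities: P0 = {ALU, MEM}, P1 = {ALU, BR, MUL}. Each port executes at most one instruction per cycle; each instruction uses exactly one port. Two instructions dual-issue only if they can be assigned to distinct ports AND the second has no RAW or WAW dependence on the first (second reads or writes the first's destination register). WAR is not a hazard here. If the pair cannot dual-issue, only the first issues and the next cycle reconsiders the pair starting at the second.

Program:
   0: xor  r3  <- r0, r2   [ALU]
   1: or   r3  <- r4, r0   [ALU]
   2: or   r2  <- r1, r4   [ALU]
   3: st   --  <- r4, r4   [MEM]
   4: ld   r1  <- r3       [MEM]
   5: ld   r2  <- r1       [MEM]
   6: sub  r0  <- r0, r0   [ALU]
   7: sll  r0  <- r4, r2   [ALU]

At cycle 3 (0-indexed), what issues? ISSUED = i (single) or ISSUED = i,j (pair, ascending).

ISSUED = 4

[0] i0  xor  -- WAW r3
[1] i1&i2  or or  -- pair
[2] i3  st  -- no-port MEM/MEM
[3] i4  ld  -- no-port MEM/MEM
[4] i5&i6  ld sub  -- pair
[5] i7  sll  -- tail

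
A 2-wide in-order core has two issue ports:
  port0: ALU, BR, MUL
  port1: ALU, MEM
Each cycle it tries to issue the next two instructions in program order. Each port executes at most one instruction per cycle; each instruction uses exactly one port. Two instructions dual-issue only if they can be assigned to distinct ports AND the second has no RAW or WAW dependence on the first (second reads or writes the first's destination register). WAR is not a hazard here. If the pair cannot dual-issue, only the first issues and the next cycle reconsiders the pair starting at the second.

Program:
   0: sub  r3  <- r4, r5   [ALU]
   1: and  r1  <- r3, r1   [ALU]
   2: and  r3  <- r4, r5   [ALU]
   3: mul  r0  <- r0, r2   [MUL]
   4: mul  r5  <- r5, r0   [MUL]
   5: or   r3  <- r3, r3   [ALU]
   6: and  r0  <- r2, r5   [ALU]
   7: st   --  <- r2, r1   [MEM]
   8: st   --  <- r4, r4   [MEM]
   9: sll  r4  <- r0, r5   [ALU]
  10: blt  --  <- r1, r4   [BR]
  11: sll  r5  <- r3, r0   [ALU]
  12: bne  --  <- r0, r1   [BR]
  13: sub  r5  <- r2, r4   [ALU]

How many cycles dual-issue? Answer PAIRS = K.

#0 head=0: sub i0 RAW r3
#1 head=1: and/and i1/i2 2-wide
#2 head=3: mul i3 no-port MUL/MUL
#3 head=4: mul/or i4/i5 2-wide
#4 head=6: and/st i6/i7 2-wide
#5 head=8: st/sll i8/i9 2-wide
#6 head=10: blt/sll i10/i11 2-wide
#7 head=12: bne/sub i12/i13 2-wide

PAIRS = 6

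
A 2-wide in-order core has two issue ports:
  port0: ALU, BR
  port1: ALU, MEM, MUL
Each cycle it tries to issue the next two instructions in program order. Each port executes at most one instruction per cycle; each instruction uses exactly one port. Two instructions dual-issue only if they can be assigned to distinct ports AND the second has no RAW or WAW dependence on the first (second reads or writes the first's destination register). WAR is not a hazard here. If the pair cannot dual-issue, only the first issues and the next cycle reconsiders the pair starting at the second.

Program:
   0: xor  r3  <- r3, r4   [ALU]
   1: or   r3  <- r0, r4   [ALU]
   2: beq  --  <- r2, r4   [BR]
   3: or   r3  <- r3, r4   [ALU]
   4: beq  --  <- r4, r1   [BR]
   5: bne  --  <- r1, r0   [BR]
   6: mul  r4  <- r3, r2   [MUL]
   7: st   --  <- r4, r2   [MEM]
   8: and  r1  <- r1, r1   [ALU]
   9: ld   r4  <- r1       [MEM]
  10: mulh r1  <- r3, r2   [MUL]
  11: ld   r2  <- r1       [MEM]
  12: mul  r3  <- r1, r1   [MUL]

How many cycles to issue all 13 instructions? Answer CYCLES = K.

CYCLES = 9

c0: i0 xor  WAW r3
c1: i1/i2 or/beq  dual
c2: i3/i4 or/beq  dual
c3: i5/i6 bne/mul  dual
c4: i7/i8 st/and  dual
c5: i9 ld  no-port MEM/MUL
c6: i10 mulh  no-port MUL/MEM
c7: i11 ld  no-port MEM/MUL
c8: i12 mul  tail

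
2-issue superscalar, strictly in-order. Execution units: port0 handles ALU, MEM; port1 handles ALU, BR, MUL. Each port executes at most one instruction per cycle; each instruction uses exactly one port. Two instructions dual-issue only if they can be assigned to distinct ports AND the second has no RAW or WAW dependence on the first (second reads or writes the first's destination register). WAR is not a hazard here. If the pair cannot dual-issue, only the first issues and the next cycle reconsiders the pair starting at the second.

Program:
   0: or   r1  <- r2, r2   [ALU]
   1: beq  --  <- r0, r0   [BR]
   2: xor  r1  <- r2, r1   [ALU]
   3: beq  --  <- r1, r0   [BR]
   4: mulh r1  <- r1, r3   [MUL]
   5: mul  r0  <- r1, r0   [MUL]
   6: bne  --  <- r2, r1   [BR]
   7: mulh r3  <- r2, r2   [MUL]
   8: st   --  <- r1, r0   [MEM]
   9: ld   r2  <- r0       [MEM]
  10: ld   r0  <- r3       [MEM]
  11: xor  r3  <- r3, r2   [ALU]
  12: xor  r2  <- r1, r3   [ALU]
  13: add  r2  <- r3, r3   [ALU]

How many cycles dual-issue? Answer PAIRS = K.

#0 head=0: or.ALU+beq.BR i0,i1 2-wide
#1 head=2: xor.ALU i2 RAW r1
#2 head=3: beq.BR i3 no-port BR/MUL
#3 head=4: mulh.MUL i4 no-port MUL/MUL
#4 head=5: mul.MUL i5 no-port MUL/BR
#5 head=6: bne.BR i6 no-port BR/MUL
#6 head=7: mulh.MUL+st.MEM i7,i8 2-wide
#7 head=9: ld.MEM i9 no-port MEM/MEM
#8 head=10: ld.MEM+xor.ALU i10,i11 2-wide
#9 head=12: xor.ALU i12 WAW r2
#10 head=13: add.ALU i13 tail

PAIRS = 3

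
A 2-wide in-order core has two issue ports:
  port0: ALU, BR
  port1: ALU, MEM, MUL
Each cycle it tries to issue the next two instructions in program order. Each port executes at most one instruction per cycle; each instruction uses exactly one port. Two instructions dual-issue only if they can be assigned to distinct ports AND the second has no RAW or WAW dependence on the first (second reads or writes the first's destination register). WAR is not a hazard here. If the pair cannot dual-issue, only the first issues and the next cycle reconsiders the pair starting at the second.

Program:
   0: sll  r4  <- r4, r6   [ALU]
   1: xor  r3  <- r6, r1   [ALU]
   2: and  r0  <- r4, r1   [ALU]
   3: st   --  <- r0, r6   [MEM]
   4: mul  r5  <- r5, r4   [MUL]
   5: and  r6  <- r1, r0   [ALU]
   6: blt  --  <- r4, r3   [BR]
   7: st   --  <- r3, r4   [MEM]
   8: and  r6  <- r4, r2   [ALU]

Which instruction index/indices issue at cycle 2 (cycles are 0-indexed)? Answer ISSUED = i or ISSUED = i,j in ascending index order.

  cy0 -> i0&i1 (sll+xor) pair
  cy1 -> i2 (and) RAW r0
  cy2 -> i3 (st) no-port MEM/MUL
  cy3 -> i4&i5 (mul+and) pair
  cy4 -> i6&i7 (blt+st) pair
  cy5 -> i8 (and) tail

ISSUED = 3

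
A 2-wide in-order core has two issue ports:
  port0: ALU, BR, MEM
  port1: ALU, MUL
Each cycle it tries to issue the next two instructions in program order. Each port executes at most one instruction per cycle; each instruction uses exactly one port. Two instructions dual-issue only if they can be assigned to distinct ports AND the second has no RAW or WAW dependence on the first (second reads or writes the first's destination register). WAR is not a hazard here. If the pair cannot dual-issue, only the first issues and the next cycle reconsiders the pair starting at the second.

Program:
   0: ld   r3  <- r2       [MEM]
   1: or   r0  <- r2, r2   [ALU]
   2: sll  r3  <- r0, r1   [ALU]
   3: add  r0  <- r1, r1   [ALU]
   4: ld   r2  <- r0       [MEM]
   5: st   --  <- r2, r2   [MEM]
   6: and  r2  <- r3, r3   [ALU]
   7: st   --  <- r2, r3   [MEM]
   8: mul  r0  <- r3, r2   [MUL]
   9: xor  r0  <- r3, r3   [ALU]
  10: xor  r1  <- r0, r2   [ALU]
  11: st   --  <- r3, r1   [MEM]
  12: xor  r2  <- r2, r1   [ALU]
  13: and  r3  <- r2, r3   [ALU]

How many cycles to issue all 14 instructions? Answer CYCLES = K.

  cy0 -> i0/i1 (ld.MEM+or.ALU) pair
  cy1 -> i2/i3 (sll.ALU+add.ALU) pair
  cy2 -> i4 (ld.MEM) no-port MEM/MEM
  cy3 -> i5/i6 (st.MEM+and.ALU) pair
  cy4 -> i7/i8 (st.MEM+mul.MUL) pair
  cy5 -> i9 (xor.ALU) RAW r0
  cy6 -> i10 (xor.ALU) RAW r1
  cy7 -> i11/i12 (st.MEM+xor.ALU) pair
  cy8 -> i13 (and.ALU) tail

CYCLES = 9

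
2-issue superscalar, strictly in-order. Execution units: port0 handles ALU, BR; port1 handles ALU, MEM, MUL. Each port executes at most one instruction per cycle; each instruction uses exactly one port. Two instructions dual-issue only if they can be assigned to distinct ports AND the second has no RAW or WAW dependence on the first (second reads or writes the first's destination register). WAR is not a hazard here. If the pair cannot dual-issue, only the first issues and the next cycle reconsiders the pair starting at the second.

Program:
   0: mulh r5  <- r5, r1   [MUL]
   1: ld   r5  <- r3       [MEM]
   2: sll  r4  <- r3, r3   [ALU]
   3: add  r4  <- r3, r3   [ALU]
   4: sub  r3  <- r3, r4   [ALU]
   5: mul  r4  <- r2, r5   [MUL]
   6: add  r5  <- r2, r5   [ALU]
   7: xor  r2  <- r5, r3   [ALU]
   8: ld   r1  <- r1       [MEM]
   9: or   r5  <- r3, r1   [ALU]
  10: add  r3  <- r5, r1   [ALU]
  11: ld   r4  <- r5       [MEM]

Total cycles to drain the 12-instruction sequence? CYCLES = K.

CYCLES = 8

[0] i0  mulh  -- no-port MUL/MEM
[1] i1&i2  ld sll  -- 2-wide
[2] i3  add  -- RAW r4
[3] i4&i5  sub mul  -- 2-wide
[4] i6  add  -- RAW r5
[5] i7&i8  xor ld  -- 2-wide
[6] i9  or  -- RAW r5
[7] i10&i11  add ld  -- 2-wide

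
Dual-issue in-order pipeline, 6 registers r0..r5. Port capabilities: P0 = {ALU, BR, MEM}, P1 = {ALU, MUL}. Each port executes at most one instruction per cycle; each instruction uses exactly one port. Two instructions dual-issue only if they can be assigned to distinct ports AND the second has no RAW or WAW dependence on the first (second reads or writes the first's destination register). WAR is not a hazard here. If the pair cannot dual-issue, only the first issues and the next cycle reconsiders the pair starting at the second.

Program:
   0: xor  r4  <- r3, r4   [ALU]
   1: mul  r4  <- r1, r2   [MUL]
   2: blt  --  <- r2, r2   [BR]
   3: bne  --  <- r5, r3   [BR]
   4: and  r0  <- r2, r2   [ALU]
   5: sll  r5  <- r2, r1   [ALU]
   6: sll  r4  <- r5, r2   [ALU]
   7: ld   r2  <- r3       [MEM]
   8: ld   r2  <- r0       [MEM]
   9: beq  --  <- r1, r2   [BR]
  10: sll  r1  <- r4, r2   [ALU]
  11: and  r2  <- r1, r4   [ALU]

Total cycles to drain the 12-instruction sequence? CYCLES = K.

  cy0 -> i0 (xor) WAW r4
  cy1 -> i1/i2 (mul/blt) 2-wide
  cy2 -> i3/i4 (bne/and) 2-wide
  cy3 -> i5 (sll) RAW r5
  cy4 -> i6/i7 (sll/ld) 2-wide
  cy5 -> i8 (ld) no-port MEM/BR
  cy6 -> i9/i10 (beq/sll) 2-wide
  cy7 -> i11 (and) tail

CYCLES = 8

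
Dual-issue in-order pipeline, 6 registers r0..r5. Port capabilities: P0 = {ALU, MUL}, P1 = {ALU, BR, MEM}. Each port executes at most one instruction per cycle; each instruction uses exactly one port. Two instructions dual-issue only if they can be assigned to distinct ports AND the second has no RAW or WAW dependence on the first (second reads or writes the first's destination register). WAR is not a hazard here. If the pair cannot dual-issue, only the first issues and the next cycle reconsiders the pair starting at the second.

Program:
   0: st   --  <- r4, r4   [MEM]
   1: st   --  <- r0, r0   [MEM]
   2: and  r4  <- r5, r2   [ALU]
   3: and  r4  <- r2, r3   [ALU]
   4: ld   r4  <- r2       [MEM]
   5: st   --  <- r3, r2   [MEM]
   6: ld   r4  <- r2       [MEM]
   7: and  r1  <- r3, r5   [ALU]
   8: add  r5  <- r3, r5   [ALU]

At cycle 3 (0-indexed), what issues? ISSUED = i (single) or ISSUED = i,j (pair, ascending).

  cy0 -> i0 (st.MEM) no-port MEM/MEM
  cy1 -> i1/i2 (st.MEM and.ALU) 2-wide
  cy2 -> i3 (and.ALU) WAW r4
  cy3 -> i4 (ld.MEM) no-port MEM/MEM
  cy4 -> i5 (st.MEM) no-port MEM/MEM
  cy5 -> i6/i7 (ld.MEM and.ALU) 2-wide
  cy6 -> i8 (add.ALU) tail

ISSUED = 4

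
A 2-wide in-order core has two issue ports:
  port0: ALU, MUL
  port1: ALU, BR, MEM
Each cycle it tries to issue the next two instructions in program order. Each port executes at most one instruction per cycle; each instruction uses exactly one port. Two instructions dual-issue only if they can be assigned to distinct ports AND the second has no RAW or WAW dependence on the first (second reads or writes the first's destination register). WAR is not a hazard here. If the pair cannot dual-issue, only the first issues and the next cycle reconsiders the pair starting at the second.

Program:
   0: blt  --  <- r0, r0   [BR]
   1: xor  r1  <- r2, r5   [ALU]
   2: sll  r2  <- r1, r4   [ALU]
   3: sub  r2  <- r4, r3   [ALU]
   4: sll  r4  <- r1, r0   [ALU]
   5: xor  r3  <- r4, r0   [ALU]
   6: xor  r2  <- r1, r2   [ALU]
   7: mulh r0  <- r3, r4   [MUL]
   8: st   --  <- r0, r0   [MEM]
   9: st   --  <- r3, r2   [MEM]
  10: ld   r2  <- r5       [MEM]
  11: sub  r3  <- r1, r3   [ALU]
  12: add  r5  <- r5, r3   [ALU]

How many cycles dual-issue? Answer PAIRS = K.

#0 head=0: blt.BR xor.ALU i0,i1 pair
#1 head=2: sll.ALU i2 WAW r2
#2 head=3: sub.ALU sll.ALU i3,i4 pair
#3 head=5: xor.ALU xor.ALU i5,i6 pair
#4 head=7: mulh.MUL i7 RAW r0
#5 head=8: st.MEM i8 no-port MEM/MEM
#6 head=9: st.MEM i9 no-port MEM/MEM
#7 head=10: ld.MEM sub.ALU i10,i11 pair
#8 head=12: add.ALU i12 tail

PAIRS = 4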